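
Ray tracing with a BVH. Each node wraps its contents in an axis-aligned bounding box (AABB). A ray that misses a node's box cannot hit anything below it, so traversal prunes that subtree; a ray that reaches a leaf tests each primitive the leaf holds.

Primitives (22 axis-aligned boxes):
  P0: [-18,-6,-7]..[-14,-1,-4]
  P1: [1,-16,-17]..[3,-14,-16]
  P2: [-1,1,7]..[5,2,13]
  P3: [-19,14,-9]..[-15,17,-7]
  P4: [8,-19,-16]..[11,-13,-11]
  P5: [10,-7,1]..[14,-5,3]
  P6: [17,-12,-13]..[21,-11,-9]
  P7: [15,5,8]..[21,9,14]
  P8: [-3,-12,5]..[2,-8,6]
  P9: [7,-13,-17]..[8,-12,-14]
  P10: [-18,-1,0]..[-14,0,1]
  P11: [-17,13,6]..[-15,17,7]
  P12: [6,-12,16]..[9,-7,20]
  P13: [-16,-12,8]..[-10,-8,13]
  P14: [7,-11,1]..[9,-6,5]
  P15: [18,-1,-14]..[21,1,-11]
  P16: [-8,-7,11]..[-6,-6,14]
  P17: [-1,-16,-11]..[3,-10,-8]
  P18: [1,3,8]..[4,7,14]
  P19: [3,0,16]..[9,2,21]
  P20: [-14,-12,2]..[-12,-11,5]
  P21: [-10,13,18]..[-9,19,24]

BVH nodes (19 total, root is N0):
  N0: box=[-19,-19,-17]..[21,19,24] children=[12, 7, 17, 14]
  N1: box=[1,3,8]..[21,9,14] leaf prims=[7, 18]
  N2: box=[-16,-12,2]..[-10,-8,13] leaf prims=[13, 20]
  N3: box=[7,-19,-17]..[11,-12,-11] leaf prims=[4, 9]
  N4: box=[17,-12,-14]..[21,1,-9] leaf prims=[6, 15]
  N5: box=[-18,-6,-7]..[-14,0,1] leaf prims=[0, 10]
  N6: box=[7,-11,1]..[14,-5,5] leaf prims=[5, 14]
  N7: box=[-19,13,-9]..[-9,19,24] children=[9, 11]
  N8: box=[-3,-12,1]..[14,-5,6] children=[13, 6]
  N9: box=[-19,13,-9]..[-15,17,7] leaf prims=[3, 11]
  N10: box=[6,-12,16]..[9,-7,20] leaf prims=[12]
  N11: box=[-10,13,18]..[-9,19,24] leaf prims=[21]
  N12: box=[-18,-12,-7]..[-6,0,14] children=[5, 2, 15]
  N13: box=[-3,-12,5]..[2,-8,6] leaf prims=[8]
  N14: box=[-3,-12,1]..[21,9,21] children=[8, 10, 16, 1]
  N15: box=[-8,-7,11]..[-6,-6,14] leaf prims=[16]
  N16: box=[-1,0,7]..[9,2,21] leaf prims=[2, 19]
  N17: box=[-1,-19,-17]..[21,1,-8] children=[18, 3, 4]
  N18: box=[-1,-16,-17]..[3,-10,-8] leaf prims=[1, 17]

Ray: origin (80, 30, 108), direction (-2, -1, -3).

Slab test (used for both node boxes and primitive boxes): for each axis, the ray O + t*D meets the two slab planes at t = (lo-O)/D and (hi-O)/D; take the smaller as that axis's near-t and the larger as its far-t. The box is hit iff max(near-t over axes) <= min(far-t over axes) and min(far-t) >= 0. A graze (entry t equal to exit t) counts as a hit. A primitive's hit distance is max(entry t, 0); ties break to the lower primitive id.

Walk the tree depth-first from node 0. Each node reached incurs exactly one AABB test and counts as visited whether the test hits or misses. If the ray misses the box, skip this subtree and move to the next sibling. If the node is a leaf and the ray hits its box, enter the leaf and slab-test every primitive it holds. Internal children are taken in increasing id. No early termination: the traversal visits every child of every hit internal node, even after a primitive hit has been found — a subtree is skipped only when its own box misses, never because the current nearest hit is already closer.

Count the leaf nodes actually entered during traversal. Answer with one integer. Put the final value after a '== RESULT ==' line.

Traverse from the root:
N0 x:[59/2,99/2] y:[11,49] z:[28,125/3] -> hit [59/2,125/3], descend [7, 12, 14, 17]
  N7 x:[89/2,99/2] y:[11,17] z:[28,39] -> miss, prune
  N12 x:[43,49] y:[30,42] z:[94/3,115/3] -> miss, prune
  N14 x:[59/2,83/2] y:[21,42] z:[29,107/3] -> hit [59/2,107/3], descend [1, 8, 10, 16]
    N1 x:[59/2,79/2] y:[21,27] z:[94/3,100/3] -> miss, prune
    N8 x:[33,83/2] y:[35,42] z:[34,107/3] -> hit [35,107/3], descend [6, 13]
      N6 x:[33,73/2] y:[35,41] z:[103/3,107/3] -> hit [35,107/3] leaf, test {P5@t=35, P14(miss)}
      N13 x:[39,83/2] y:[38,42] z:[34,103/3] -> miss, prune
    N10 x:[71/2,37] y:[37,42] z:[88/3,92/3] -> miss, prune
    N16 x:[71/2,81/2] y:[28,30] z:[29,101/3] -> miss, prune
  N17 x:[59/2,81/2] y:[29,49] z:[116/3,125/3] -> hit [116/3,81/2], descend [3, 4, 18]
    N3 x:[69/2,73/2] y:[42,49] z:[119/3,125/3] -> miss, prune
    N4 x:[59/2,63/2] y:[29,42] z:[39,122/3] -> miss, prune
    N18 x:[77/2,81/2] y:[40,46] z:[116/3,125/3] -> hit [40,81/2] leaf, test {P1(miss), P17(miss)}

14 AABB tests over nodes [0, 7, 12, 14, 1, 8, 6, 13, 10, 16, 17, 3, 4, 18]; 2 leaves entered; closest P5.

== RESULT ==
2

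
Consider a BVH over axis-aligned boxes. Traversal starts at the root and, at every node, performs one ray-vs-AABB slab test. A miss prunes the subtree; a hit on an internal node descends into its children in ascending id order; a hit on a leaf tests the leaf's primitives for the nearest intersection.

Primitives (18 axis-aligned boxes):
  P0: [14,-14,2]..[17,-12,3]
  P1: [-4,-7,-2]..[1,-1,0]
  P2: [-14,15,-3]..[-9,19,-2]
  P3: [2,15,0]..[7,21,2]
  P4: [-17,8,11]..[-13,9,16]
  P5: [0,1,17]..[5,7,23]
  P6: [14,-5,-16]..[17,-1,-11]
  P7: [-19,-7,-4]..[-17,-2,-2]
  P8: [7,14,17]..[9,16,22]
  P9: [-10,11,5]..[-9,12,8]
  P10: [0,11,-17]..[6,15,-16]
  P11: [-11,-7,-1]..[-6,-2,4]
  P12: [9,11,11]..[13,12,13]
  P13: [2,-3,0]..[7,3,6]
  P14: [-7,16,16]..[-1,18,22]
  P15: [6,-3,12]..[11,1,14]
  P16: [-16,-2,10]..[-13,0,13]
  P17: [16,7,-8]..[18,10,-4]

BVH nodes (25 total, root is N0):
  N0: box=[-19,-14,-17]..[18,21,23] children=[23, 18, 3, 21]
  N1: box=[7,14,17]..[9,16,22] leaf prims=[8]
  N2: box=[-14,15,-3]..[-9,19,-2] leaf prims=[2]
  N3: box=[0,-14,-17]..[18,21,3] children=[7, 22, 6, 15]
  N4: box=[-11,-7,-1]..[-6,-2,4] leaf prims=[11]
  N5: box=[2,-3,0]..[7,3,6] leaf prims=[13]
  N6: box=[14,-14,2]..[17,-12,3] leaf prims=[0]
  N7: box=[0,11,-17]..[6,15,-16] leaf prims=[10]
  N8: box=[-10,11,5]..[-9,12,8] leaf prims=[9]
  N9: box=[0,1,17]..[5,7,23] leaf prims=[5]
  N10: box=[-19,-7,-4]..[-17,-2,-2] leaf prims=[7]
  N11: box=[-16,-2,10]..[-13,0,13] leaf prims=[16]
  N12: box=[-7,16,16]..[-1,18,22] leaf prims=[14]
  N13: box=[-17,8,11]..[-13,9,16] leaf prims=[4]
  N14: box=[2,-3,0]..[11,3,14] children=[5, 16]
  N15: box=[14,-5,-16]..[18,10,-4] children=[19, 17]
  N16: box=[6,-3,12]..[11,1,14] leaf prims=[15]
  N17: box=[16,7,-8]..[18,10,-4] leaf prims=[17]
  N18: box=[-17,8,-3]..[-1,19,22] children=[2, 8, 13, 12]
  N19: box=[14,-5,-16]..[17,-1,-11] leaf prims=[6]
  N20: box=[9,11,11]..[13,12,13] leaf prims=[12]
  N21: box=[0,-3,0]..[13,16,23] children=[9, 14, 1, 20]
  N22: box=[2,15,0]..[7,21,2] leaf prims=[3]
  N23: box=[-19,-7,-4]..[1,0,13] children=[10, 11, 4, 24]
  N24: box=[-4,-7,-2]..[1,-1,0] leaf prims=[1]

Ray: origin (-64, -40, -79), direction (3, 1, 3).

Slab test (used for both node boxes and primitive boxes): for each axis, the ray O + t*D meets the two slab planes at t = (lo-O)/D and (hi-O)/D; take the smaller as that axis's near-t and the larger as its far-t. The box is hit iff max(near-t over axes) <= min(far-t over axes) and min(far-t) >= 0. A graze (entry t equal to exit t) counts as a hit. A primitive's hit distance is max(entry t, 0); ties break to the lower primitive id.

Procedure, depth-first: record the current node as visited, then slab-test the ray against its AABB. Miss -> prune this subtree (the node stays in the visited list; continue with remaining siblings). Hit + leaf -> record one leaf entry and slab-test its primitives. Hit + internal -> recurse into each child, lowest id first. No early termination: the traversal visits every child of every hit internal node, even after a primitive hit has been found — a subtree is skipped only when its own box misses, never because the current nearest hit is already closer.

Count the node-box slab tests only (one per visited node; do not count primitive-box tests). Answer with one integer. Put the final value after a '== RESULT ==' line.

Walk:
N0 x:[15,82/3] y:[26,61] z:[62/3,34] -> hit [26,82/3], descend [3, 18, 21, 23]
  N3 x:[64/3,82/3] y:[26,61] z:[62/3,82/3] -> hit [26,82/3], descend [6, 7, 15, 22]
    N6 x:[26,27] y:[26,28] z:[27,82/3] -> hit [27,27] leaf, test {P0@t=27}
    N7 x:[64/3,70/3] y:[51,55] z:[62/3,21] -> miss, prune
    N15 x:[26,82/3] y:[35,50] z:[21,25] -> miss, prune
    N22 x:[22,71/3] y:[55,61] z:[79/3,27] -> miss, prune
  N18 x:[47/3,21] y:[48,59] z:[76/3,101/3] -> miss, prune
  N21 x:[64/3,77/3] y:[37,56] z:[79/3,34] -> miss, prune
  N23 x:[15,65/3] y:[33,40] z:[25,92/3] -> miss, prune

Summary -> nodes [0, 3, 6, 7, 15, 22, 18, 21, 23]; box-tests=9; leaf-entries=1; first=P0

== RESULT ==
9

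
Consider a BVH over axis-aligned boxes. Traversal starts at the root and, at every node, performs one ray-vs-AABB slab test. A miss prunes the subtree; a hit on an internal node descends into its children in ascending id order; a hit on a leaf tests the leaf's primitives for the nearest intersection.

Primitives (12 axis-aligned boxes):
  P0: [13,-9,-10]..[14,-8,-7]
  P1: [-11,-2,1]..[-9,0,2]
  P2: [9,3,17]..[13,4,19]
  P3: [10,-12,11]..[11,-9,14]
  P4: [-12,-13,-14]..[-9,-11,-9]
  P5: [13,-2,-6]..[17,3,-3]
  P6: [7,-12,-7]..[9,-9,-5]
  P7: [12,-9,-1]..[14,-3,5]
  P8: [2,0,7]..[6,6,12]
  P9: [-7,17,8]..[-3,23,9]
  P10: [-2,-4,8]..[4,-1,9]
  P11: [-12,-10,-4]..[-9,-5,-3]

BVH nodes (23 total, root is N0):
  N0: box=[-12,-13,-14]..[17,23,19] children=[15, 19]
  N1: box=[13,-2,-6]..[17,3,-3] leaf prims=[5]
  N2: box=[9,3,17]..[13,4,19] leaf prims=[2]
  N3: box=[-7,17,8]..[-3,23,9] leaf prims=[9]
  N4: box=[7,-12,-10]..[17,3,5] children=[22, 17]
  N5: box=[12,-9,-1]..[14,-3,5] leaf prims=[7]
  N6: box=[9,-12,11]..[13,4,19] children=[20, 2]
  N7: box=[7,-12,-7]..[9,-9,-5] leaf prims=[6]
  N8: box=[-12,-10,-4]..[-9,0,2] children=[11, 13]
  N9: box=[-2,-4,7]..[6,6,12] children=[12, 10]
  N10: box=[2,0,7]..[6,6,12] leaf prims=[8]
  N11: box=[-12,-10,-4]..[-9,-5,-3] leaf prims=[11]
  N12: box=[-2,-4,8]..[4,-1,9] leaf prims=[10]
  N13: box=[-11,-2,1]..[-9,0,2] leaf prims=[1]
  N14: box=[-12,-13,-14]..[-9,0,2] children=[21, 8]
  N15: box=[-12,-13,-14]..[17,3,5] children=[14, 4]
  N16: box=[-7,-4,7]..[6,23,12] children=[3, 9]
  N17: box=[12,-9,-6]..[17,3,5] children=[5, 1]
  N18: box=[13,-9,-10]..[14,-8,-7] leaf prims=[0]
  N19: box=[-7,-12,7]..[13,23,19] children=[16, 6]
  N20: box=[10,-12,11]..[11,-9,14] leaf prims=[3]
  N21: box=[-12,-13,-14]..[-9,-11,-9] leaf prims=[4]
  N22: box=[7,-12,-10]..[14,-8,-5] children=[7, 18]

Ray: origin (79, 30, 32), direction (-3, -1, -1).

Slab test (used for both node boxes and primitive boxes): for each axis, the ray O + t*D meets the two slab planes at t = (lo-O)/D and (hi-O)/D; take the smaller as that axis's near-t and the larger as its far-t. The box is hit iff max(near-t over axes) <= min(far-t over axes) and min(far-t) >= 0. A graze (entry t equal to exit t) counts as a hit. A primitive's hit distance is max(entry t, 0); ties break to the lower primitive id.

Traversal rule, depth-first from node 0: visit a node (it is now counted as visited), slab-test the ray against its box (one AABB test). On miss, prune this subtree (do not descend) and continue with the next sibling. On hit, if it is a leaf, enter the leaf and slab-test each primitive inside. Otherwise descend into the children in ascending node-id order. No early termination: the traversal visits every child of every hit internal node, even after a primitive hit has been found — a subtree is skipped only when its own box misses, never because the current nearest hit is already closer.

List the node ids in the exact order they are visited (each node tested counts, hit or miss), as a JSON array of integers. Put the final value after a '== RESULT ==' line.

Trace the traversal:
N0 x:[62/3,91/3] y:[7,43] z:[13,46] -> hit [62/3,91/3], descend [15, 19]
  N15 x:[62/3,91/3] y:[27,43] z:[27,46] -> hit [27,91/3], descend [4, 14]
    N4 x:[62/3,24] y:[27,42] z:[27,42] -> miss, prune
    N14 x:[88/3,91/3] y:[30,43] z:[30,46] -> hit [30,91/3], descend [8, 21]
      N8 x:[88/3,91/3] y:[30,40] z:[30,36] -> hit [30,91/3], descend [11, 13]
        N11 x:[88/3,91/3] y:[35,40] z:[35,36] -> miss, prune
        N13 x:[88/3,30] y:[30,32] z:[30,31] -> hit [30,30] leaf, test {P1@t=30}
      N21 x:[88/3,91/3] y:[41,43] z:[41,46] -> miss, prune
  N19 x:[22,86/3] y:[7,42] z:[13,25] -> hit [22,25], descend [6, 16]
    N6 x:[22,70/3] y:[26,42] z:[13,21] -> miss, prune
    N16 x:[73/3,86/3] y:[7,34] z:[20,25] -> hit [73/3,25], descend [3, 9]
      N3 x:[82/3,86/3] y:[7,13] z:[23,24] -> miss, prune
      N9 x:[73/3,27] y:[24,34] z:[20,25] -> hit [73/3,25], descend [10, 12]
        N10 x:[73/3,77/3] y:[24,30] z:[20,25] -> hit [73/3,25] leaf, test {P8@t=73/3}
        N12 x:[25,27] y:[31,34] z:[23,24] -> miss, prune

15 AABB tests over nodes [0, 15, 4, 14, 8, 11, 13, 21, 19, 6, 16, 3, 9, 10, 12]; 2 leaves entered; closest P8.

== RESULT ==
[0, 15, 4, 14, 8, 11, 13, 21, 19, 6, 16, 3, 9, 10, 12]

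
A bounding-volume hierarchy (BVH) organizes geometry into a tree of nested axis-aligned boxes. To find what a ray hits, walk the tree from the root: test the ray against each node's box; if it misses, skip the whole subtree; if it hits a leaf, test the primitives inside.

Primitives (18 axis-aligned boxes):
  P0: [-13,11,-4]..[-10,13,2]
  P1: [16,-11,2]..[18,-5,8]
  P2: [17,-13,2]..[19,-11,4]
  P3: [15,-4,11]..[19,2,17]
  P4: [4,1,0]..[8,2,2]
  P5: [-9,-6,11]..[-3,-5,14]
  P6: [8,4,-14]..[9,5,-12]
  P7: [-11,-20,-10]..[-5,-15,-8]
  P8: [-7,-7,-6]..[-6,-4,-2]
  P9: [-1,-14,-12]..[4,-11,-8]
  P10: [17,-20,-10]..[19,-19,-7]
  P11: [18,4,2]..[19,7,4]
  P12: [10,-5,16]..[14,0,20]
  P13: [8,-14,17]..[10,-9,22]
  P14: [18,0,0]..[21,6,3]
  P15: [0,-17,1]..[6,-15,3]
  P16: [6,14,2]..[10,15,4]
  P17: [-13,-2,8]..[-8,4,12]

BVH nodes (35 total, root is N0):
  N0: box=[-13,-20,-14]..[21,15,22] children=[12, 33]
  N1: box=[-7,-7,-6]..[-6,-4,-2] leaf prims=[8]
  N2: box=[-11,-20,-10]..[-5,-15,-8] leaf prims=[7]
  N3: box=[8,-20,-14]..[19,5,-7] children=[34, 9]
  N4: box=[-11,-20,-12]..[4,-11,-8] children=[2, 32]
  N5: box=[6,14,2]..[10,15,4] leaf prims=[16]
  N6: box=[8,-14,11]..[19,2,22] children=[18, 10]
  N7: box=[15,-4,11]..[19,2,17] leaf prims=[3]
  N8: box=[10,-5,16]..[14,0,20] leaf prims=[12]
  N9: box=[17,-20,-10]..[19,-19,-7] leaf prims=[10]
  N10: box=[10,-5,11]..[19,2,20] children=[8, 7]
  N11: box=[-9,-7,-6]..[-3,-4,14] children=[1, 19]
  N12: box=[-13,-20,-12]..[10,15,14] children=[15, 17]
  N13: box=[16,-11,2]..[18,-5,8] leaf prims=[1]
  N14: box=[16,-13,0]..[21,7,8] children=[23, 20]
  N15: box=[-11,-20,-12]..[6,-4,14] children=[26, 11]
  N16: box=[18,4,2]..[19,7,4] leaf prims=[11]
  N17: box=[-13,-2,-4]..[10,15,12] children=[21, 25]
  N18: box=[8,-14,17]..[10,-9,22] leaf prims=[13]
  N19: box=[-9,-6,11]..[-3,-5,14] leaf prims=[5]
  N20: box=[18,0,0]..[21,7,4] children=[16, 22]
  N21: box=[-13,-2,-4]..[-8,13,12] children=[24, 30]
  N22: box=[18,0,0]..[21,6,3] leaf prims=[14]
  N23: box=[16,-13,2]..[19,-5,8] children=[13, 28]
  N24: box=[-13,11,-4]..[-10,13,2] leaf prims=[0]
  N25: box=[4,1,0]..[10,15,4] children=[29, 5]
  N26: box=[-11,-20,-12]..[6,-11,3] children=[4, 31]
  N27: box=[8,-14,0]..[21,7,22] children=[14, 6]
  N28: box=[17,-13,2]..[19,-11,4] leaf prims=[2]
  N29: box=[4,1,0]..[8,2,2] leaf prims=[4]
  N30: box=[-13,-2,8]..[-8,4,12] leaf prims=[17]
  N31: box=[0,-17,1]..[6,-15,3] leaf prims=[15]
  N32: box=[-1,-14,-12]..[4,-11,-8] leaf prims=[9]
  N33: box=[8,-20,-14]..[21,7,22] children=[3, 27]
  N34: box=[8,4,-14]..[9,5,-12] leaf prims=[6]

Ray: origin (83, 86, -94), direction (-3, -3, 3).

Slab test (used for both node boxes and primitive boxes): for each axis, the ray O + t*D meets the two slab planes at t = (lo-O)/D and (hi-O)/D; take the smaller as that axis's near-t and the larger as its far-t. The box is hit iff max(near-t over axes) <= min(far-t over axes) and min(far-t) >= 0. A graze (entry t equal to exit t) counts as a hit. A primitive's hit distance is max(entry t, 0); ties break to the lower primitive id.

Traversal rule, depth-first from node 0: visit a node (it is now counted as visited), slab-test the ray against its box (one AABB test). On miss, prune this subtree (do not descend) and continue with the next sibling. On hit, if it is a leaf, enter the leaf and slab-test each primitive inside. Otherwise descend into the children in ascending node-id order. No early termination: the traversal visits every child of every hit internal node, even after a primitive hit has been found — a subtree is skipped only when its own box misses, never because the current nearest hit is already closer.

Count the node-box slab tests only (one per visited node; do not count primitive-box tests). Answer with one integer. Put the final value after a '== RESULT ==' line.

Traverse from the root:
N0 x:[62/3,32] y:[71/3,106/3] z:[80/3,116/3] -> hit [80/3,32], descend [12, 33]
  N12 x:[73/3,32] y:[71/3,106/3] z:[82/3,36] -> hit [82/3,32], descend [15, 17]
    N15 x:[77/3,94/3] y:[30,106/3] z:[82/3,36] -> hit [30,94/3], descend [11, 26]
      N11 x:[86/3,92/3] y:[30,31] z:[88/3,36] -> hit [30,92/3], descend [1, 19]
        N1 x:[89/3,30] y:[30,31] z:[88/3,92/3] -> hit [30,30] leaf, test {P8@t=30}
        N19 x:[86/3,92/3] y:[91/3,92/3] z:[35,36] -> miss, prune
      N26 x:[77/3,94/3] y:[97/3,106/3] z:[82/3,97/3] -> miss, prune
    N17 x:[73/3,32] y:[71/3,88/3] z:[30,106/3] -> miss, prune
  N33 x:[62/3,25] y:[79/3,106/3] z:[80/3,116/3] -> miss, prune

Summary -> nodes [0, 12, 15, 11, 1, 19, 26, 17, 33]; box-tests=9; leaf-entries=1; first=P8

== RESULT ==
9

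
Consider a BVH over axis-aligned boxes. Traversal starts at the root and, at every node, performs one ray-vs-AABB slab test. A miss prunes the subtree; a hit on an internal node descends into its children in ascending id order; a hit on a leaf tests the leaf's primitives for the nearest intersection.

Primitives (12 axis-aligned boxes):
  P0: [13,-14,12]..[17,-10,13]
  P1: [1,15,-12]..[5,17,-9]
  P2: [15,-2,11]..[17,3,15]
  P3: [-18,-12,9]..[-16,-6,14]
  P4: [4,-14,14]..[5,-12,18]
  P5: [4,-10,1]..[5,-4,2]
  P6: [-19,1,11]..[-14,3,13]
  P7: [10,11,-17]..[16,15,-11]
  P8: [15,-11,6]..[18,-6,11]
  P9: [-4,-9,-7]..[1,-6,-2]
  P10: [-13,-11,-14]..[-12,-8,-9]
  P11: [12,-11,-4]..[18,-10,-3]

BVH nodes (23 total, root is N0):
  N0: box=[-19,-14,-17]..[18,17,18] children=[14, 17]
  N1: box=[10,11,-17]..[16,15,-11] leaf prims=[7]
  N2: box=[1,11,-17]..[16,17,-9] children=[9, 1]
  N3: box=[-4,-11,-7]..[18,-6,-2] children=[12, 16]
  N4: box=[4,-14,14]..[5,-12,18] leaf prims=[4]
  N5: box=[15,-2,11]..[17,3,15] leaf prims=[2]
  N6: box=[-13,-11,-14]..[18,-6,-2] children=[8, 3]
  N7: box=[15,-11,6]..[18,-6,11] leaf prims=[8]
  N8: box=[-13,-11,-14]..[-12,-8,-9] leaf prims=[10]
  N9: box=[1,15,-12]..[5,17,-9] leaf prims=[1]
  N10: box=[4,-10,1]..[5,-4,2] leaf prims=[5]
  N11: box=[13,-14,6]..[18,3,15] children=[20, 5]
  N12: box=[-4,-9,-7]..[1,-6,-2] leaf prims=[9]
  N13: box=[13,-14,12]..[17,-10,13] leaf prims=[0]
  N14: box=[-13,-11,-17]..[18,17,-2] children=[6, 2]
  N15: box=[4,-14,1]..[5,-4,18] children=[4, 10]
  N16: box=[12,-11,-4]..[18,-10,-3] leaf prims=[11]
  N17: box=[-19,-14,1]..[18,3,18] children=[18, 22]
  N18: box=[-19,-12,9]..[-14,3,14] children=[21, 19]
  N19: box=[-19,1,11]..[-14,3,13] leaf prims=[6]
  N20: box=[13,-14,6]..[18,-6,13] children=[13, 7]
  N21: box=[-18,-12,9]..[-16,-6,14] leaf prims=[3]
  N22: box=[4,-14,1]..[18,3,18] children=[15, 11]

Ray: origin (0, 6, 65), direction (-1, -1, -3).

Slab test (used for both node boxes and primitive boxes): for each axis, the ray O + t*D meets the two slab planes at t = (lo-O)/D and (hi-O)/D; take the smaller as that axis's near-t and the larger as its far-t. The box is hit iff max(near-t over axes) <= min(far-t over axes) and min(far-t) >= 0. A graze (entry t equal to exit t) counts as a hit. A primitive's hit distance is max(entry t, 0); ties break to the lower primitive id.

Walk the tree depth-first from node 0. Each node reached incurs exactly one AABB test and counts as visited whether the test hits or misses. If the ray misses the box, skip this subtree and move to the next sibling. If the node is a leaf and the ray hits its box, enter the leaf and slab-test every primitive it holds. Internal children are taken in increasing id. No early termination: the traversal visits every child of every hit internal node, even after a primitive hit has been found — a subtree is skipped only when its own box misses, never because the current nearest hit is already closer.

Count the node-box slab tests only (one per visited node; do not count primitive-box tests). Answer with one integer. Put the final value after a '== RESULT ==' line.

Walk:
N0 x:[-18,19] y:[-11,20] z:[47/3,82/3] -> hit [47/3,19], descend [14, 17]
  N14 x:[-18,13] y:[-11,17] z:[67/3,82/3] -> miss, prune
  N17 x:[-18,19] y:[3,20] z:[47/3,64/3] -> hit [47/3,19], descend [18, 22]
    N18 x:[14,19] y:[3,18] z:[17,56/3] -> hit [17,18], descend [19, 21]
      N19 x:[14,19] y:[3,5] z:[52/3,18] -> miss, prune
      N21 x:[16,18] y:[12,18] z:[17,56/3] -> hit [17,18] leaf, test {P3@t=17}
    N22 x:[-18,-4] y:[3,20] z:[47/3,64/3] -> miss, prune

Summary -> nodes [0, 14, 17, 18, 19, 21, 22]; box-tests=7; leaf-entries=1; first=P3

== RESULT ==
7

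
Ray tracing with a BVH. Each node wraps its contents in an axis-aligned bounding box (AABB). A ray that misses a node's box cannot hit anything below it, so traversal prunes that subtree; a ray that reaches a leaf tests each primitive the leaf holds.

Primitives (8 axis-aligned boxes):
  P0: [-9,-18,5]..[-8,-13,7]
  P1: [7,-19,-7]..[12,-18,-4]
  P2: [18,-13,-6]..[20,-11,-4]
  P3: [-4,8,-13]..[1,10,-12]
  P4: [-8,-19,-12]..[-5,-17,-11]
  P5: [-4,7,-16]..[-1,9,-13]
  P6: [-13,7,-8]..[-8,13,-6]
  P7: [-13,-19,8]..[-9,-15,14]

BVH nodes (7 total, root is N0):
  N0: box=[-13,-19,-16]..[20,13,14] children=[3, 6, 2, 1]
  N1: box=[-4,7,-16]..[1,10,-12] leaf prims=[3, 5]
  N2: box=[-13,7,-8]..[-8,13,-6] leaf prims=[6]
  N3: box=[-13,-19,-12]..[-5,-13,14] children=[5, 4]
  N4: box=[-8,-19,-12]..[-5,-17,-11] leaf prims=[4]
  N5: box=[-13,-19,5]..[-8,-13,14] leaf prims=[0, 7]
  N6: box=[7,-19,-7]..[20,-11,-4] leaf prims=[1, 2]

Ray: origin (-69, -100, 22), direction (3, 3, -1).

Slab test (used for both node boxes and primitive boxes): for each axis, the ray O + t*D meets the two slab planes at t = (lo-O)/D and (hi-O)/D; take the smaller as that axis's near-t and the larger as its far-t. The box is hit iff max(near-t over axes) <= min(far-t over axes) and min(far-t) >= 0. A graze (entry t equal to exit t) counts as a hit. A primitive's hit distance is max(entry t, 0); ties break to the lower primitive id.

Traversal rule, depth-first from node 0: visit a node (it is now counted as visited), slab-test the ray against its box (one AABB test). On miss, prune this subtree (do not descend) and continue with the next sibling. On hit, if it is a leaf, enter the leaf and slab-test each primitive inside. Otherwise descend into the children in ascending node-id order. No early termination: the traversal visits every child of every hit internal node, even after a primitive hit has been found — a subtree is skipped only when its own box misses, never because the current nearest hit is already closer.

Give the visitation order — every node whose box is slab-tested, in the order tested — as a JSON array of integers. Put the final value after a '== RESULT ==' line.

Walk:
N0 x:[56/3,89/3] y:[27,113/3] z:[8,38] -> hit [27,89/3], descend [1, 2, 3, 6]
  N1 x:[65/3,70/3] y:[107/3,110/3] z:[34,38] -> miss, prune
  N2 x:[56/3,61/3] y:[107/3,113/3] z:[28,30] -> miss, prune
  N3 x:[56/3,64/3] y:[27,29] z:[8,34] -> miss, prune
  N6 x:[76/3,89/3] y:[27,89/3] z:[26,29] -> hit [27,29] leaf, test {P1@t=27, P2(miss)}

Summary -> nodes [0, 1, 2, 3, 6]; box-tests=5; leaf-entries=1; first=P1

== RESULT ==
[0, 1, 2, 3, 6]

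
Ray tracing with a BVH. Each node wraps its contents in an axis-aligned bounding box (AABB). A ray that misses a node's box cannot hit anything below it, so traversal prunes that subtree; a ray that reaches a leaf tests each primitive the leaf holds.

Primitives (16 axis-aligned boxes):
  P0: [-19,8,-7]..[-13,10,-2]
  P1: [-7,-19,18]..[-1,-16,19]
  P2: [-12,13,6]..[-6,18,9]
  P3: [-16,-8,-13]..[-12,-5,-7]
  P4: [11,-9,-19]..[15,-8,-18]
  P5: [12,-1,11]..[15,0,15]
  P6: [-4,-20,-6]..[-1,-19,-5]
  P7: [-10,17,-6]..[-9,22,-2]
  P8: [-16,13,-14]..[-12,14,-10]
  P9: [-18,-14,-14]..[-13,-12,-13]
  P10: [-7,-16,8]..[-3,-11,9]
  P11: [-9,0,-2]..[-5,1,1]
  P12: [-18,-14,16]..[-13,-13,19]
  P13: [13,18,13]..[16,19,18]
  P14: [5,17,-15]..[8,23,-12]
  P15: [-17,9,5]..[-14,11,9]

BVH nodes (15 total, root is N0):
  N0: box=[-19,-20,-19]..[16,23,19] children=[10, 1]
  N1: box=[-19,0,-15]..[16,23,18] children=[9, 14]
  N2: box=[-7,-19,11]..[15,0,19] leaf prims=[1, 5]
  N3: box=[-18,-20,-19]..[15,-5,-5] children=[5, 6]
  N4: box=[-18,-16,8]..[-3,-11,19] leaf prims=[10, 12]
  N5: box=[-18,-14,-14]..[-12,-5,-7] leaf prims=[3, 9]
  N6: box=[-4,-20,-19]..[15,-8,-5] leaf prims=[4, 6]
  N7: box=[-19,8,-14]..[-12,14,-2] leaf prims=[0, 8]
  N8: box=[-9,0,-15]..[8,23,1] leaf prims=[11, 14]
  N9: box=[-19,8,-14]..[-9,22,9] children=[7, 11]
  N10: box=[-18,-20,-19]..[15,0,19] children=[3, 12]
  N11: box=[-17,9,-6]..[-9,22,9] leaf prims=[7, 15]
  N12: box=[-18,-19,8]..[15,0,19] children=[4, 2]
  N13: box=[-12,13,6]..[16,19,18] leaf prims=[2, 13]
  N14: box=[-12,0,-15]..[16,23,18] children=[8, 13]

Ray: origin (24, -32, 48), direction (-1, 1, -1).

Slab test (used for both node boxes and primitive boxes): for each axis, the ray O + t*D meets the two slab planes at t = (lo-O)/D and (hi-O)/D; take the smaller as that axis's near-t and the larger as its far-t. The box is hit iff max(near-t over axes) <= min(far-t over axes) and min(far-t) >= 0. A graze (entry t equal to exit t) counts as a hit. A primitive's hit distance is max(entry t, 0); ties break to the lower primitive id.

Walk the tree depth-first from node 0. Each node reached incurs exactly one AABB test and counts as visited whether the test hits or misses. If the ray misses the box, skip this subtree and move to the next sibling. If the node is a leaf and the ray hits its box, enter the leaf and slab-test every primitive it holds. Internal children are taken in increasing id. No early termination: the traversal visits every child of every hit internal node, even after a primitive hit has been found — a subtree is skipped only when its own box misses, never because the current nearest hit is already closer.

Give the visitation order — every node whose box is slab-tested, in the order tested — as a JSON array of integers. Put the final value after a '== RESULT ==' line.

Trace the traversal:
N0 x:[8,43] y:[12,55] z:[29,67] -> hit [29,43], descend [1, 10]
  N1 x:[8,43] y:[32,55] z:[30,63] -> hit [32,43], descend [9, 14]
    N9 x:[33,43] y:[40,54] z:[39,62] -> hit [40,43], descend [7, 11]
      N7 x:[36,43] y:[40,46] z:[50,62] -> miss, prune
      N11 x:[33,41] y:[41,54] z:[39,54] -> hit [41,41] leaf, test {P7(miss), P15@t=41}
    N14 x:[8,36] y:[32,55] z:[30,63] -> hit [32,36], descend [8, 13]
      N8 x:[16,33] y:[32,55] z:[47,63] -> miss, prune
      N13 x:[8,36] y:[45,51] z:[30,42] -> miss, prune
  N10 x:[9,42] y:[12,32] z:[29,67] -> hit [29,32], descend [3, 12]
    N3 x:[9,42] y:[12,27] z:[53,67] -> miss, prune
    N12 x:[9,42] y:[13,32] z:[29,40] -> hit [29,32], descend [2, 4]
      N2 x:[9,31] y:[13,32] z:[29,37] -> hit [29,31] leaf, test {P1(miss), P5(miss)}
      N4 x:[27,42] y:[16,21] z:[29,40] -> miss, prune

Visited [0, 1, 9, 7, 11, 14, 8, 13, 10, 3, 12, 2, 4]. Tests: 13 box, 2 leaf. Nearest: P15.

== RESULT ==
[0, 1, 9, 7, 11, 14, 8, 13, 10, 3, 12, 2, 4]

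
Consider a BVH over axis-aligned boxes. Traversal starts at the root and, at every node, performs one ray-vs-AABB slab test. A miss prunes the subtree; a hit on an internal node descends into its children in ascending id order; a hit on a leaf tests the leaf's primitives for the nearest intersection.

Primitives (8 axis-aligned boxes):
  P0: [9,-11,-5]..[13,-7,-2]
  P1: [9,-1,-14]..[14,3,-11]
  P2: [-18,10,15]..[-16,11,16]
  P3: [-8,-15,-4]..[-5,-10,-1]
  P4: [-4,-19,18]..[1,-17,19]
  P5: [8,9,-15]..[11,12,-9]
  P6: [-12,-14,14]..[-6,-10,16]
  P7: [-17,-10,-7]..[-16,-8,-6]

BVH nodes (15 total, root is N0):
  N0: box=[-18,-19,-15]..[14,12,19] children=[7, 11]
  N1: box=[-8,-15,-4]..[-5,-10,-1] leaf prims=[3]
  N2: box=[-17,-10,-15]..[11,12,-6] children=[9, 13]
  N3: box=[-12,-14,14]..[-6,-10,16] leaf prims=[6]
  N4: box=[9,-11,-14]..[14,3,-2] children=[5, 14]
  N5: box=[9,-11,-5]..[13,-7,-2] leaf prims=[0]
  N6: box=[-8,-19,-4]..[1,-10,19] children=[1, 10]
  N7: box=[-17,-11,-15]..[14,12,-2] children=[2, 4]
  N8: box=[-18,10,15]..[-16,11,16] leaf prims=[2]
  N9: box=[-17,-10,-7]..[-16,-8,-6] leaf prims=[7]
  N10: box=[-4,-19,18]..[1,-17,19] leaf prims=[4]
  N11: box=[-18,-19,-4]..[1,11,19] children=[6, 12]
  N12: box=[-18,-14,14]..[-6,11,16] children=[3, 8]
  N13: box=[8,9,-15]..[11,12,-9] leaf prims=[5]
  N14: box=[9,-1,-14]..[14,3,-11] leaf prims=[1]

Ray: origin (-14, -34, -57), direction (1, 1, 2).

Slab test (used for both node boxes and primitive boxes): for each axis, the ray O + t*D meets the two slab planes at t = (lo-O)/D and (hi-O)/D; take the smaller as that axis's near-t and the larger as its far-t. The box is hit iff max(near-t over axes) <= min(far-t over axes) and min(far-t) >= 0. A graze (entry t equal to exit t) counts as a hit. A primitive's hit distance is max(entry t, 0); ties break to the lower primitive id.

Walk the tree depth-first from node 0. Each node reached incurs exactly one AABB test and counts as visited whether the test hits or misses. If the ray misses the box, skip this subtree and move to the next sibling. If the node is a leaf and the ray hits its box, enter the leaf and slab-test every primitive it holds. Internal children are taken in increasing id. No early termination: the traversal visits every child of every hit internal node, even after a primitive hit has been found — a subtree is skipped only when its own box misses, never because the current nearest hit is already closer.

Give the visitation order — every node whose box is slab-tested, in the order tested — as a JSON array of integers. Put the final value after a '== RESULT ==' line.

Walk:
N0 x:[-4,28] y:[15,46] z:[21,38] -> hit [21,28], descend [7, 11]
  N7 x:[-3,28] y:[23,46] z:[21,55/2] -> hit [23,55/2], descend [2, 4]
    N2 x:[-3,25] y:[24,46] z:[21,51/2] -> hit [24,25], descend [9, 13]
      N9 x:[-3,-2] y:[24,26] z:[25,51/2] -> miss, prune
      N13 x:[22,25] y:[43,46] z:[21,24] -> miss, prune
    N4 x:[23,28] y:[23,37] z:[43/2,55/2] -> hit [23,55/2], descend [5, 14]
      N5 x:[23,27] y:[23,27] z:[26,55/2] -> hit [26,27] leaf, test {P0@t=26}
      N14 x:[23,28] y:[33,37] z:[43/2,23] -> miss, prune
  N11 x:[-4,15] y:[15,45] z:[53/2,38] -> miss, prune

order=[0, 7, 2, 9, 13, 4, 5, 14, 11]  |boxes|=9  |leaves|=1  hit=P0

== RESULT ==
[0, 7, 2, 9, 13, 4, 5, 14, 11]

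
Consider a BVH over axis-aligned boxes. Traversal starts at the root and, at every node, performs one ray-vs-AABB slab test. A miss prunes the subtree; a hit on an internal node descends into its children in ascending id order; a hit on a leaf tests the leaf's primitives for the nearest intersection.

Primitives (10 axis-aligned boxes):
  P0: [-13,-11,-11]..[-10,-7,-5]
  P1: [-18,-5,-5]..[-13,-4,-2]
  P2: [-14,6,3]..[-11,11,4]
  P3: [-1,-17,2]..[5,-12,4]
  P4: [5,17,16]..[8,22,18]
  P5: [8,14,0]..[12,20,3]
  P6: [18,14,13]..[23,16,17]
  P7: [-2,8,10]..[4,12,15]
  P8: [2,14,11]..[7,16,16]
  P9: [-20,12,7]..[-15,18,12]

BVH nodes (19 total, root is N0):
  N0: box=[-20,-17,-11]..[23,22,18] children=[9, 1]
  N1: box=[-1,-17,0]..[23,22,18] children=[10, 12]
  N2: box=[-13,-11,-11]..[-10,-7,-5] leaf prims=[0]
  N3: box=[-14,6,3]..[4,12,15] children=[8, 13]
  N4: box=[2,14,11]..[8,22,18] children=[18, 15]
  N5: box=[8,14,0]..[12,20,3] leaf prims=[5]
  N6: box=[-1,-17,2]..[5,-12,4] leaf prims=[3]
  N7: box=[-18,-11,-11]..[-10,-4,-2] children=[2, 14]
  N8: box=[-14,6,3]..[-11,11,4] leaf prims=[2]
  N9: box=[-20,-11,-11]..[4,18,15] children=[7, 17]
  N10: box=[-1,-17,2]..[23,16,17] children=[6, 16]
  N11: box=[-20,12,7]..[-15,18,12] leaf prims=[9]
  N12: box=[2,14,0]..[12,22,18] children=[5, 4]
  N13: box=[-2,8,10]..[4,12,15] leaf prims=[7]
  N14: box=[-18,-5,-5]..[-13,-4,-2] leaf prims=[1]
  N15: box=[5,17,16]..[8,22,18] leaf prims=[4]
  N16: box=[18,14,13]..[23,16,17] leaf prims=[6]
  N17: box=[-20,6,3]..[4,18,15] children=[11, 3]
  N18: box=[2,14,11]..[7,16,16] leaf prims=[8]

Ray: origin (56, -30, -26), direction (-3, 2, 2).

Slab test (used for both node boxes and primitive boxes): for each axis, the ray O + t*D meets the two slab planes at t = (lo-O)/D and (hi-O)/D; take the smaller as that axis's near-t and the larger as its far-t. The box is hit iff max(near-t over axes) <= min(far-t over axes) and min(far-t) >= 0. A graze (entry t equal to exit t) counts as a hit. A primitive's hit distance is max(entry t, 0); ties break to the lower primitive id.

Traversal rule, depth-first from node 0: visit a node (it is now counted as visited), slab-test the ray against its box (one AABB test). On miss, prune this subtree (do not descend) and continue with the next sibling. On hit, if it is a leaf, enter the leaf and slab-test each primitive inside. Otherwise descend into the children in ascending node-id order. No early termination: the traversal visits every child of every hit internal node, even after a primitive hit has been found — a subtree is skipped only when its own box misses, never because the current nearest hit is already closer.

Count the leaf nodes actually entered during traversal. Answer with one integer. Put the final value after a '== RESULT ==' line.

Walk:
N0 x:[11,76/3] y:[13/2,26] z:[15/2,22] -> hit [11,22], descend [1, 9]
  N1 x:[11,19] y:[13/2,26] z:[13,22] -> hit [13,19], descend [10, 12]
    N10 x:[11,19] y:[13/2,23] z:[14,43/2] -> hit [14,19], descend [6, 16]
      N6 x:[17,19] y:[13/2,9] z:[14,15] -> miss, prune
      N16 x:[11,38/3] y:[22,23] z:[39/2,43/2] -> miss, prune
    N12 x:[44/3,18] y:[22,26] z:[13,22] -> miss, prune
  N9 x:[52/3,76/3] y:[19/2,24] z:[15/2,41/2] -> hit [52/3,41/2], descend [7, 17]
    N7 x:[22,74/3] y:[19/2,13] z:[15/2,12] -> miss, prune
    N17 x:[52/3,76/3] y:[18,24] z:[29/2,41/2] -> hit [18,41/2], descend [3, 11]
      N3 x:[52/3,70/3] y:[18,21] z:[29/2,41/2] -> hit [18,41/2], descend [8, 13]
        N8 x:[67/3,70/3] y:[18,41/2] z:[29/2,15] -> miss, prune
        N13 x:[52/3,58/3] y:[19,21] z:[18,41/2] -> hit [19,58/3] leaf, test {P7@t=19}
      N11 x:[71/3,76/3] y:[21,24] z:[33/2,19] -> miss, prune

Summary -> nodes [0, 1, 10, 6, 16, 12, 9, 7, 17, 3, 8, 13, 11]; box-tests=13; leaf-entries=1; first=P7

== RESULT ==
1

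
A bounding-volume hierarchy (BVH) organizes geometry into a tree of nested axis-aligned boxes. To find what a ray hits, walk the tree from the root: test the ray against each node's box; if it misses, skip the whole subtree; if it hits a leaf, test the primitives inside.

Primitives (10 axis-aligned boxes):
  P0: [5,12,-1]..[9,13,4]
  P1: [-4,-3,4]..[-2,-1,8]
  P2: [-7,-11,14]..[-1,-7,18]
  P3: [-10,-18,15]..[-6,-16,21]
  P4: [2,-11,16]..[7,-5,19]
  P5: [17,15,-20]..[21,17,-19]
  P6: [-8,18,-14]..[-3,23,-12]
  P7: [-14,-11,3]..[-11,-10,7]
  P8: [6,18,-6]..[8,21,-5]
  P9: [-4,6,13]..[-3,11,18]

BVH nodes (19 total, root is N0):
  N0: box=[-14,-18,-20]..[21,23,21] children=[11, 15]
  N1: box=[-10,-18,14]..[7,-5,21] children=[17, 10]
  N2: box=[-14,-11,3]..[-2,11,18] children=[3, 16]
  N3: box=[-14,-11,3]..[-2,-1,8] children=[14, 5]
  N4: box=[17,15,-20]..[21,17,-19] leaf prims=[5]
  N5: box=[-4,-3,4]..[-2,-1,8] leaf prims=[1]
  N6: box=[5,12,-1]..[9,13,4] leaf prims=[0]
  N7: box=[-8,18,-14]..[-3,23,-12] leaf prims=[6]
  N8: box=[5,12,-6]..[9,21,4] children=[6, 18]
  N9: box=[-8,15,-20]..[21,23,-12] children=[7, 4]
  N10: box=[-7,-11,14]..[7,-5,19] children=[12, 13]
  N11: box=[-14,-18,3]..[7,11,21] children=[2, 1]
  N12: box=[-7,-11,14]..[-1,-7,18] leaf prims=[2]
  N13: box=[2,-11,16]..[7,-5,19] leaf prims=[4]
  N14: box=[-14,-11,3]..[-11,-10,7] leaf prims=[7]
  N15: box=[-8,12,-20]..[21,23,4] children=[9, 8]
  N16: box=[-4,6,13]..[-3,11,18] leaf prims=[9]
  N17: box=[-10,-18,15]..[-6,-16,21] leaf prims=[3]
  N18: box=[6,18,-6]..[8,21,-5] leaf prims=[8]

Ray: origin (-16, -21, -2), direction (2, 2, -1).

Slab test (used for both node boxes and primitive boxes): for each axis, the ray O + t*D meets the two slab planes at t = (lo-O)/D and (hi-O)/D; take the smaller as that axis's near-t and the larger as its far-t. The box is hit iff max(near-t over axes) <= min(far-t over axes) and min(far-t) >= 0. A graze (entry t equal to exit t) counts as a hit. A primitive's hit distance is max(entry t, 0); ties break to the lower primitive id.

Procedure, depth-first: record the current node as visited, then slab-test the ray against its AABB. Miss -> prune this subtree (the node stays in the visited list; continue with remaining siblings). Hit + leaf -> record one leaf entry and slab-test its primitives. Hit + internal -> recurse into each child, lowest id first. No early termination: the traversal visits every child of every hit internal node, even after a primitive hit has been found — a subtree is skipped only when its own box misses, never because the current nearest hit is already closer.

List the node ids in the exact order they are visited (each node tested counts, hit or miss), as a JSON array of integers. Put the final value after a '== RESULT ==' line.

Walk:
N0 x:[1,37/2] y:[3/2,22] z:[-23,18] -> hit [3/2,18], descend [11, 15]
  N11 x:[1,23/2] y:[3/2,16] z:[-23,-5] -> miss, prune
  N15 x:[4,37/2] y:[33/2,22] z:[-6,18] -> hit [33/2,18], descend [8, 9]
    N8 x:[21/2,25/2] y:[33/2,21] z:[-6,4] -> miss, prune
    N9 x:[4,37/2] y:[18,22] z:[10,18] -> hit [18,18], descend [4, 7]
      N4 x:[33/2,37/2] y:[18,19] z:[17,18] -> hit [18,18] leaf, test {P5@t=18}
      N7 x:[4,13/2] y:[39/2,22] z:[10,12] -> miss, prune

7 AABB tests over nodes [0, 11, 15, 8, 9, 4, 7]; 1 leaf entered; closest P5.

== RESULT ==
[0, 11, 15, 8, 9, 4, 7]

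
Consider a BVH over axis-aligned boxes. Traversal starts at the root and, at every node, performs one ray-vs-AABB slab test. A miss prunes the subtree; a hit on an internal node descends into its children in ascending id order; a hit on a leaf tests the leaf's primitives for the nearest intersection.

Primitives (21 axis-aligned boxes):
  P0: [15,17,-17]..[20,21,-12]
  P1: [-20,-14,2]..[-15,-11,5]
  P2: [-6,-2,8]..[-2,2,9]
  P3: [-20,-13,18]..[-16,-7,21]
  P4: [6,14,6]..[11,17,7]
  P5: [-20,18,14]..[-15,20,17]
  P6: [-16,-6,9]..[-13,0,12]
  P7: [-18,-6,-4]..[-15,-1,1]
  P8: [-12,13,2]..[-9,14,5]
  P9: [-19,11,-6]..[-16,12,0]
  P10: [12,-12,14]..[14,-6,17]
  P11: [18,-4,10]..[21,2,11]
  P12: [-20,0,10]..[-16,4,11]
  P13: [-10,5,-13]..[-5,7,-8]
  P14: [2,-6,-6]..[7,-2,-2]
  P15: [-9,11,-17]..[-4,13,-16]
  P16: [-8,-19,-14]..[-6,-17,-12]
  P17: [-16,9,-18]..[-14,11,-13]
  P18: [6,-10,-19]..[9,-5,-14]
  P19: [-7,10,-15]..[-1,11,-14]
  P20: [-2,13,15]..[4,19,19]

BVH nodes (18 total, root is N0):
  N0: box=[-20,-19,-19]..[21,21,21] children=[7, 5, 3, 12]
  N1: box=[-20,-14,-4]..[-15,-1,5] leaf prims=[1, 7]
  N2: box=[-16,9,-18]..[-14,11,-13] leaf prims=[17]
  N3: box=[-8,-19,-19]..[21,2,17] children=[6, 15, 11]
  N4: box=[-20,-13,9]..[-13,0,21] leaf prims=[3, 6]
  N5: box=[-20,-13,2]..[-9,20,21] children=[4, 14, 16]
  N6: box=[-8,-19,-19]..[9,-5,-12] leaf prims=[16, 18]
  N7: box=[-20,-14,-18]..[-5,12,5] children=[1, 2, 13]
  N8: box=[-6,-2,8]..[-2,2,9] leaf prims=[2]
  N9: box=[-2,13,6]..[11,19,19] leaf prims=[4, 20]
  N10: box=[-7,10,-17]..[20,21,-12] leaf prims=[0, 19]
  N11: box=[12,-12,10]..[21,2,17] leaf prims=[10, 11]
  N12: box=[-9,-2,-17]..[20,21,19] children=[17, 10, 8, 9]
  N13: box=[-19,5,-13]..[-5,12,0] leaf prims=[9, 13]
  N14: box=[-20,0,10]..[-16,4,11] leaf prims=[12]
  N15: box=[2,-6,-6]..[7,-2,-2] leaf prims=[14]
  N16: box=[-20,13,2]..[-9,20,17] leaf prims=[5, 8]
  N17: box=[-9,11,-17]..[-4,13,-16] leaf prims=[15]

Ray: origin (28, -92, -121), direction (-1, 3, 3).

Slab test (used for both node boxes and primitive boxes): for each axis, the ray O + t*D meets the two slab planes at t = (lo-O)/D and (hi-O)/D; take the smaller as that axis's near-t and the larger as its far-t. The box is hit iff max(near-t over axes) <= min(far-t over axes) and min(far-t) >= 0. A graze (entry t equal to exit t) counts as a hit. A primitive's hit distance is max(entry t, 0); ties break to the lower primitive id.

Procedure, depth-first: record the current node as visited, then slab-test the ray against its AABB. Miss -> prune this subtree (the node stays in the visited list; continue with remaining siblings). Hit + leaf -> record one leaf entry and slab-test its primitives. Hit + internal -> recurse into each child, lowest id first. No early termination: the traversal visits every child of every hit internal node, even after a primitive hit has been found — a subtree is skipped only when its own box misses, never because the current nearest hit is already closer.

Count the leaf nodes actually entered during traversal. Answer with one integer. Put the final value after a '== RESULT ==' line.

Traverse from the root:
N0 x:[7,48] y:[73/3,113/3] z:[34,142/3] -> hit [34,113/3], descend [3, 5, 7, 12]
  N3 x:[7,36] y:[73/3,94/3] z:[34,46] -> miss, prune
  N5 x:[37,48] y:[79/3,112/3] z:[41,142/3] -> miss, prune
  N7 x:[33,48] y:[26,104/3] z:[103/3,42] -> hit [103/3,104/3], descend [1, 2, 13]
    N1 x:[43,48] y:[26,91/3] z:[39,42] -> miss, prune
    N2 x:[42,44] y:[101/3,103/3] z:[103/3,36] -> miss, prune
    N13 x:[33,47] y:[97/3,104/3] z:[36,121/3] -> miss, prune
  N12 x:[8,37] y:[30,113/3] z:[104/3,140/3] -> hit [104/3,37], descend [8, 9, 10, 17]
    N8 x:[30,34] y:[30,94/3] z:[43,130/3] -> miss, prune
    N9 x:[17,30] y:[35,37] z:[127/3,140/3] -> miss, prune
    N10 x:[8,35] y:[34,113/3] z:[104/3,109/3] -> hit [104/3,35] leaf, test {P0(miss), P19(miss)}
    N17 x:[32,37] y:[103/3,35] z:[104/3,35] -> hit [104/3,35] leaf, test {P15@t=104/3}

Visited [0, 3, 5, 7, 1, 2, 13, 12, 8, 9, 10, 17]. Tests: 12 box, 2 leaf. Nearest: P15.

== RESULT ==
2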